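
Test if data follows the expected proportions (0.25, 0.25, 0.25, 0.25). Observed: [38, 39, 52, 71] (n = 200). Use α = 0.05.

Expected: [50.0, 50.0, 50.0, 50.0]. χ² = 14.2. df = 3, critical = 7.815. Reject H₀.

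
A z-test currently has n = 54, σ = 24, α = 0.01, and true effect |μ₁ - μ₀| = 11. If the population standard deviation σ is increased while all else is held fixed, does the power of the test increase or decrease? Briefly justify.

Power decreases: a larger σ inflates the standard error σ/√n, pulling the sampling distribution under H₁ back toward the critical value.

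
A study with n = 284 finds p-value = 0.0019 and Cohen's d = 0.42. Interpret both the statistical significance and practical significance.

Statistically significant (p = 0.0019 < 0.05). Cohen's d = 0.42 indicates a small effect size. Both statistical and practical significance should be considered.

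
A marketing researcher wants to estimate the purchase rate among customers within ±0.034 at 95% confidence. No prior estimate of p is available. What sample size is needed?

Conservative approach: use p = 0.5 (maximizes p(1-p) = 0.25). n = z²(0.25)/E² = 1.96²×0.25/0.034² = 830.8 → n = 831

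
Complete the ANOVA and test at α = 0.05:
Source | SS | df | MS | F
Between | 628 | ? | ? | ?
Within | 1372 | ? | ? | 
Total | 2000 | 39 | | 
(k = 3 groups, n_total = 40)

df_between = 2, df_within = 37. MS_between = 314.0, MS_within = 37.08. F = 8.468, F_crit ≈ 3.252. Reject H₀.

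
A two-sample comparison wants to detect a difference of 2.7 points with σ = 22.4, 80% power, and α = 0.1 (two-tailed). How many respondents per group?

n per group = 2(z_α/2 + z_β)²σ²/d² = 2×(1.645 + 0.84)²×22.4²/2.7² = 850.1 → n = 851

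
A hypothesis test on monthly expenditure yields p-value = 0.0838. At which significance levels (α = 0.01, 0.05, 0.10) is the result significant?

p = 0.0838. Significant at: α = 0.1.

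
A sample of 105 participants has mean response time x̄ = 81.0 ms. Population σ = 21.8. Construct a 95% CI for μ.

CI = x̄ ± z*(σ/√n) = 81.0 ± 1.96(21.8/√105) = 81.0 ± 4.17 = (76.83, 85.17)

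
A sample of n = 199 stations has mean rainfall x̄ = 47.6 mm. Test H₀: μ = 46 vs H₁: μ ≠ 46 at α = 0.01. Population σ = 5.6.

z = (x̄ - μ₀)/(σ/√n) = (47.6 - 46)/(5.6/√199) = 4.03. Critical value: ±2.576. Since |4.03| > 2.576, Reject H₀.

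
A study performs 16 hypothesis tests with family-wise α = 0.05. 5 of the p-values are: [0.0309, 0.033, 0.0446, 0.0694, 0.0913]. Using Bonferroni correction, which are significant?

Bonferroni α = 0.05/16 = 0.00313. None of the given p-values are significant.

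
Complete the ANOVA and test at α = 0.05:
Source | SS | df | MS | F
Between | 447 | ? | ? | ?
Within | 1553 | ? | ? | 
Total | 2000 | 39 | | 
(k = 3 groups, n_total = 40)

df_between = 2, df_within = 37. MS_between = 223.5, MS_within = 41.97. F = 5.325, F_crit ≈ 3.252. Reject H₀.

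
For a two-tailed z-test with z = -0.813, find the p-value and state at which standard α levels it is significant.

p = 2·P(Z > |-0.813|) = 2·(1 - Φ(0.813)) ≈ 0.4162. Not significant at any standard level.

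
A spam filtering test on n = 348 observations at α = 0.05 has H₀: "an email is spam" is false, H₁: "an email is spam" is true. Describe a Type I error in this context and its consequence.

Type I error: rejecting H₀ when it is true — concluding that an email is spam when in fact it is not. Consequence: a legitimate email is sent to the spam folder and the user misses it.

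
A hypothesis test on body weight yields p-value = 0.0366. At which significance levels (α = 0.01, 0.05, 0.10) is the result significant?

p = 0.0366. Significant at: α = 0.05, 0.1.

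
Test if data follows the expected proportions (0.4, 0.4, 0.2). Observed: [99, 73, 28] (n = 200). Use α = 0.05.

Expected: [80.0, 80.0, 40.0]. χ² = 8.725. df = 2, critical = 5.991. Reject H₀.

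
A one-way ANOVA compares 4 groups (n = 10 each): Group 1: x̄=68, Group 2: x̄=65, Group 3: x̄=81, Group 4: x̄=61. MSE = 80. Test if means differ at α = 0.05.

Grand mean = 68.75. SS_between = 2247.5, MS_between = 749.17. F = 9.365, F_crit ≈ 2.866. Reject H₀.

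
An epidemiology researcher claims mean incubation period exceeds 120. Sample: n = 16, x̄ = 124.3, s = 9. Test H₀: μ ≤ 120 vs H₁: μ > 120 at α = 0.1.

t = (124.3 - 120)/(9/√16) = 1.911, df = 15. Critical t = 1.341. Reject H₀.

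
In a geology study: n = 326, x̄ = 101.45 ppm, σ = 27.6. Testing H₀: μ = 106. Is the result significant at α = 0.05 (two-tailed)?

z = (101.45 - 106)/(27.6/√326) = -2.977. Since |z| > 1.96, significant at α = 0.05.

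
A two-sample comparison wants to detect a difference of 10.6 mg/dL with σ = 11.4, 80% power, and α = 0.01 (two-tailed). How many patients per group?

n per group = 2(z_α/2 + z_β)²σ²/d² = 2×(2.576 + 0.84)²×11.4²/10.6² = 27.0 → n = 27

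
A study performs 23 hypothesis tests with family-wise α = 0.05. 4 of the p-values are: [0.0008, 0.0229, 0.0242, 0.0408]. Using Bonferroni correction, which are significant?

Bonferroni α = 0.05/23 = 0.00217. Significant p-values: [0.0008]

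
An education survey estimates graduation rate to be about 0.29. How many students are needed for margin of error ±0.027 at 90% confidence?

n = z²p(1-p)/E² = 1.645²×0.29×0.71/0.027² = 764.3 → n = 765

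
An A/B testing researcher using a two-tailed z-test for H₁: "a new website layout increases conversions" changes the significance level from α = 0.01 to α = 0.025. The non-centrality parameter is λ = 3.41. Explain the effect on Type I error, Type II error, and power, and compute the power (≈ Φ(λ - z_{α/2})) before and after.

Increasing α from 0.01 to 0.025:
• Type I error rate increases (α is the Type I rate by definition).
• Critical value moves from z_{α/2} = 2.576 to 2.241, so power = Φ(λ - z_{α/2}) goes from Φ(3.41 - 2.576) = 0.798 to Φ(3.41 - 2.241) = 0.879.
• Type II error rate β = 1 - power therefore decreases (0.202 → 0.121).
Appropriate when false negatives are costly — here, discarding a layout that would have improved conversions — lost revenue.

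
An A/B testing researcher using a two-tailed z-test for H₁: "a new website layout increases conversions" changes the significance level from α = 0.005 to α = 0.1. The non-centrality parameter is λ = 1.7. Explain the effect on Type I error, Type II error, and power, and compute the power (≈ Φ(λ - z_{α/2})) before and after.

Increasing α from 0.005 to 0.1:
• Type I error rate increases (α is the Type I rate by definition).
• Critical value moves from z_{α/2} = 2.807 to 1.645, so power = Φ(λ - z_{α/2}) goes from Φ(1.7 - 2.807) = 0.134 to Φ(1.7 - 1.645) = 0.522.
• Type II error rate β = 1 - power therefore decreases (0.866 → 0.478).
Appropriate when false negatives are costly — here, discarding a layout that would have improved conversions — lost revenue.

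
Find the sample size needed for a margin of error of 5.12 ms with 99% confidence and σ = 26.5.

n = (z*σ/E)² = (2.576×26.5/5.12)² = 177.8 → n = 178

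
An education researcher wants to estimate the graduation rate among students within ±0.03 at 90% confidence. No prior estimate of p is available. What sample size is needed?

Conservative approach: use p = 0.5 (maximizes p(1-p) = 0.25). n = z²(0.25)/E² = 1.645²×0.25/0.03² = 751.7 → n = 752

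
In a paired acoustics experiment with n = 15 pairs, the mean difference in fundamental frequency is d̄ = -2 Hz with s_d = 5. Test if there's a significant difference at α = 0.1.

t = d̄/(s_d/√n) = -2/(5/√15) = -1.549. df = 14, critical t = ±1.761. Fail to reject H₀.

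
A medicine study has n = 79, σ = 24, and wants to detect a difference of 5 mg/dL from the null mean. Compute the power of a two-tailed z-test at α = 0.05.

SE = σ/√n = 24/√79 = 2.7. Non-centrality λ = d/SE = 5/2.7 = 1.852. Power ≈ Φ(λ - z_{α/2}) = Φ(1.852 - 1.96) = Φ(-0.108) = 0.457.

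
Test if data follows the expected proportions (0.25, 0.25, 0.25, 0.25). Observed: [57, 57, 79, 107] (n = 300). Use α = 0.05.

Expected: [75.0, 75.0, 75.0, 75.0]. χ² = 22.507. df = 3, critical = 7.815. Reject H₀.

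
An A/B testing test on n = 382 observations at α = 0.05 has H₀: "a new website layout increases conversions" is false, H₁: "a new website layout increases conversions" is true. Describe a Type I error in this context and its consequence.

Type I error: rejecting H₀ when it is true — concluding that a new website layout increases conversions when in fact it is not. Consequence: rolling out a layout that doesn't actually help — wasted engineering effort.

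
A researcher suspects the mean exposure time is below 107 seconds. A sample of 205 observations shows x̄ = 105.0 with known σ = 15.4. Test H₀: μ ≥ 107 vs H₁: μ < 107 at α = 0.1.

z = -1.859. Critical value: -1.28. Reject H₀.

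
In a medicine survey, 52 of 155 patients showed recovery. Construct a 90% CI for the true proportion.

p̂ = 0.335. CI = p̂ ± z*√(p̂(1-p̂)/n) = (0.273, 0.398)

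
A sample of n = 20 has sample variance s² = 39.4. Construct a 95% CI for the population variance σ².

df = 19. χ²_{0.025} = 32.852, χ²_{0.975} = 8.907. CI for σ² = ((n-1)s²/χ²_{α/2}, (n-1)s²/χ²_{1-α/2}) = (19·39.4/32.852, 19·39.4/8.907) = (22.79, 84.05)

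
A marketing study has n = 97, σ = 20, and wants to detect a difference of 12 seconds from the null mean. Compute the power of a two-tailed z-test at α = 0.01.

SE = σ/√n = 20/√97 = 2.031. Non-centrality λ = d/SE = 12/2.031 = 5.909. Power ≈ Φ(λ - z_{α/2}) = Φ(5.909 - 2.576) = Φ(3.333) = 1.0.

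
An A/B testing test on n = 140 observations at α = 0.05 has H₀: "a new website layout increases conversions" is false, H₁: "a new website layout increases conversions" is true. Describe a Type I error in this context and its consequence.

Type I error: rejecting H₀ when it is true — concluding that a new website layout increases conversions when in fact it is not. Consequence: rolling out a layout that doesn't actually help — wasted engineering effort.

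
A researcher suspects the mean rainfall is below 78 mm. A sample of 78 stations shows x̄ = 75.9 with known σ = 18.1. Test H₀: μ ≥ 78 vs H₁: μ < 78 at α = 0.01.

z = -1.025. Critical value: -2.33. Fail to reject H₀.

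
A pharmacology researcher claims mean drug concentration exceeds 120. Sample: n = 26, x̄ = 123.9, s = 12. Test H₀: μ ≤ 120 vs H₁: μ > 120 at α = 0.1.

t = (123.9 - 120)/(12/√26) = 1.657, df = 25. Critical t = 1.316. Reject H₀.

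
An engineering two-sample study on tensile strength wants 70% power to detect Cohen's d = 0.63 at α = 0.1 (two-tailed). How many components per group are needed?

z_{α/2} = 1.645, z_β = Φ⁻¹(0.7) = 0.524. For medium effect (d = 0.63): n per group = 2(z_{α/2} + z_β)²/d² = 2(1.645 + 0.524)²/0.63² = 23.7 → 24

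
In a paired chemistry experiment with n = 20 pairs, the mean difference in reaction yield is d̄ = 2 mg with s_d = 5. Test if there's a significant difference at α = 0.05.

t = d̄/(s_d/√n) = 2/(5/√20) = 1.789. df = 19, critical t = ±2.093. Fail to reject H₀.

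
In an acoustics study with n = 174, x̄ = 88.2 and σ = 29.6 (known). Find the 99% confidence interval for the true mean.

CI = x̄ ± z*(σ/√n) = 88.2 ± 2.576(29.6/√174) = 88.2 ± 5.78 = (82.42, 93.98)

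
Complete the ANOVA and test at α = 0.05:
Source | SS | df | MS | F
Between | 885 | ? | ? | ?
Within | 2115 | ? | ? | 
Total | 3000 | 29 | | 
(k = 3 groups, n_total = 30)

df_between = 2, df_within = 27. MS_between = 442.5, MS_within = 78.33. F = 5.649, F_crit ≈ 3.354. Reject H₀.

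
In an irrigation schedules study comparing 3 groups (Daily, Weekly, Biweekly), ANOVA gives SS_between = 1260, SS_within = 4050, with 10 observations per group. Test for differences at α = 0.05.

df_between = 2, df_within = 27. F = MS_between/MS_within = 630.0/150.0 = 4.2. F_crit ≈ 3.354. Reject H₀. At least one mean differs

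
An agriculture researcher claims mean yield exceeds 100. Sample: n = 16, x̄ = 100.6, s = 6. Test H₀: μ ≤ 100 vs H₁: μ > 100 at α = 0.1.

t = (100.6 - 100)/(6/√16) = 0.4, df = 15. Critical t = 1.341. Fail to reject H₀.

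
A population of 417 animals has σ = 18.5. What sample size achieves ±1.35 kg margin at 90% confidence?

Without FPC: n₀ = (1.645×18.5/1.35)² = 508.168. With FPC: n = n₀N/(n₀+N-1) = 229.3 → n = 230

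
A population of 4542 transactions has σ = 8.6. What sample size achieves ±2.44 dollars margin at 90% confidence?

Without FPC: n₀ = (1.645×8.6/2.44)² = 33.616. With FPC: n = n₀N/(n₀+N-1) = 33.4 → n = 34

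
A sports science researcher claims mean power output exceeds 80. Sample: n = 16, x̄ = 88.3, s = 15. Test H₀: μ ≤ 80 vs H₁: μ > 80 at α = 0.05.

t = (88.3 - 80)/(15/√16) = 2.213, df = 15. Critical t = 1.753. Reject H₀.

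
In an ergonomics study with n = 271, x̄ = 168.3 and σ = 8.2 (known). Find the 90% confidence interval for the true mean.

CI = x̄ ± z*(σ/√n) = 168.3 ± 1.645(8.2/√271) = 168.3 ± 0.82 = (167.48, 169.12)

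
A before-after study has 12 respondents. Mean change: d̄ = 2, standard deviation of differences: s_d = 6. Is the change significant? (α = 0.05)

t = d̄/(s_d/√n) = 2/(6/√12) = 1.155. df = 11, critical t = ±2.201. Fail to reject H₀.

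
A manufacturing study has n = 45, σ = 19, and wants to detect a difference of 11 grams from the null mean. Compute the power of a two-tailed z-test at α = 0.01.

SE = σ/√n = 19/√45 = 2.832. Non-centrality λ = d/SE = 11/2.832 = 3.884. Power ≈ Φ(λ - z_{α/2}) = Φ(3.884 - 2.576) = Φ(1.308) = 0.905.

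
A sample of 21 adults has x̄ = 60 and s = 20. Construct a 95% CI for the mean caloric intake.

CI = x̄ ± t*(s/√n) = 60 ± 2.086(20/√21) = (50.9, 69.1)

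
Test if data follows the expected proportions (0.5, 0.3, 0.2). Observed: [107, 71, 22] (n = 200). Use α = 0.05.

Expected: [100.0, 60.0, 40.0]. χ² = 10.607. df = 2, critical = 5.991. Reject H₀.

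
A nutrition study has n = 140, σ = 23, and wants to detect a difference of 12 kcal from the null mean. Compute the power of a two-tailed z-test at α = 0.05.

SE = σ/√n = 23/√140 = 1.944. Non-centrality λ = d/SE = 12/1.944 = 6.173. Power ≈ Φ(λ - z_{α/2}) = Φ(6.173 - 1.96) = Φ(4.213) = 1.0.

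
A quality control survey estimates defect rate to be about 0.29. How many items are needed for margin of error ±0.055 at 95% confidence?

n = z²p(1-p)/E² = 1.96²×0.29×0.71/0.055² = 261.5 → n = 262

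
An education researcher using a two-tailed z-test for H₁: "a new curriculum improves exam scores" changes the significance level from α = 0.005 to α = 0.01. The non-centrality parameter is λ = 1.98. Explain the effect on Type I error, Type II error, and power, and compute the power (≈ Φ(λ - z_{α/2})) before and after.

Increasing α from 0.005 to 0.01:
• Type I error rate increases (α is the Type I rate by definition).
• Critical value moves from z_{α/2} = 2.807 to 2.576, so power = Φ(λ - z_{α/2}) goes from Φ(1.98 - 2.807) = 0.204 to Φ(1.98 - 2.576) = 0.276.
• Type II error rate β = 1 - power therefore decreases (0.796 → 0.724).
Appropriate when false negatives are costly — here, keeping the old curriculum when the new one would have helped students.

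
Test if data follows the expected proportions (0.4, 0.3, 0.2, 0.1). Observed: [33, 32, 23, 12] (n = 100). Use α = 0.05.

Expected: [40.0, 30.0, 20.0, 10.0]. χ² = 2.208. df = 3, critical = 7.815. Fail to reject H₀.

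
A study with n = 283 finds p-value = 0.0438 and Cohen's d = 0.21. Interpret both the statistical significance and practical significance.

Statistically significant (p = 0.0438 < 0.05). Cohen's d = 0.21 indicates a small effect size. Both statistical and practical significance should be considered.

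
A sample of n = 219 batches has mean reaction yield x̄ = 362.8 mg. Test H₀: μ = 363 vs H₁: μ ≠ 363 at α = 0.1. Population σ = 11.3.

z = (x̄ - μ₀)/(σ/√n) = (362.8 - 363)/(11.3/√219) = -0.262. Critical value: ±1.645. Since |-0.262| ≤ 1.645, Fail to reject H₀.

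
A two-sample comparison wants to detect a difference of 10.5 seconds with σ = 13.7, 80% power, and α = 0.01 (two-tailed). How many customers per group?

n per group = 2(z_α/2 + z_β)²σ²/d² = 2×(2.576 + 0.84)²×13.7²/10.5² = 39.7 → n = 40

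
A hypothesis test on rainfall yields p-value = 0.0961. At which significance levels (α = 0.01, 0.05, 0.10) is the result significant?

p = 0.0961. Significant at: α = 0.1.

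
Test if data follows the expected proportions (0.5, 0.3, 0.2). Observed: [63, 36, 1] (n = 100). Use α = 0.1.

Expected: [50.0, 30.0, 20.0]. χ² = 22.63. df = 2, critical = 4.605. Reject H₀.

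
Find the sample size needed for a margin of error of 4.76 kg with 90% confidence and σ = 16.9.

n = (z*σ/E)² = (1.645×16.9/4.76)² = 34.1 → n = 35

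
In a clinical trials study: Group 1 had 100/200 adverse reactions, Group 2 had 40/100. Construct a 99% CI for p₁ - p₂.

p̂₁ = 0.5, p̂₂ = 0.4. Difference = 0.1. CI = (-0.056, 0.256)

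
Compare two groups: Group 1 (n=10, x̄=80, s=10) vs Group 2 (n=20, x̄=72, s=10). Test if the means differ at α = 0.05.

Pooled sp = 10.0. t = 2.066, df = 28. Critical t = ±2.048. Reject H₀.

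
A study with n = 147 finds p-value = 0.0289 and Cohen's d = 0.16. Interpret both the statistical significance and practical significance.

Statistically significant (p = 0.0289 < 0.05). Cohen's d = 0.16 indicates a very small effect size. Both statistical and practical significance should be considered.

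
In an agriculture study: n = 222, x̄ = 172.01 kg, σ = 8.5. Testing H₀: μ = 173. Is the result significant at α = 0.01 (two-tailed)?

z = (172.01 - 173)/(8.5/√222) = -1.735. Since |z| ≤ 2.576, not significant at α = 0.01.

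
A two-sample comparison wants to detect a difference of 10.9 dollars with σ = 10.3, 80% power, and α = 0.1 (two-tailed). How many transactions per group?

n per group = 2(z_α/2 + z_β)²σ²/d² = 2×(1.645 + 0.84)²×10.3²/10.9² = 11.03 → n = 12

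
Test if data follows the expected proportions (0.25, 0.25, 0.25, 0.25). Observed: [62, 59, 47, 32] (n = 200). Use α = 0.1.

Expected: [50.0, 50.0, 50.0, 50.0]. χ² = 11.16. df = 3, critical = 6.251. Reject H₀.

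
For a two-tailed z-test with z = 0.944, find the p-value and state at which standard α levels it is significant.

p = 2·P(Z > |0.944|) = 2·(1 - Φ(0.944)) ≈ 0.3452. Not significant at any standard level.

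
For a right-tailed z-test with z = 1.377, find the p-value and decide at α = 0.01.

p = P(Z > 1.377) = 1 - Φ(1.377) ≈ 0.0843. Since p ≥ 0.01, fail to reject H₀ (not significant) at α = 0.01.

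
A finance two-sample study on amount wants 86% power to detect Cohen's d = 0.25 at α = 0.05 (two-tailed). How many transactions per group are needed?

z_{α/2} = 1.96, z_β = Φ⁻¹(0.86) = 1.08. For small effect (d = 0.25): n per group = 2(z_{α/2} + z_β)²/d² = 2(1.96 + 1.08)²/0.25² = 295.7 → 296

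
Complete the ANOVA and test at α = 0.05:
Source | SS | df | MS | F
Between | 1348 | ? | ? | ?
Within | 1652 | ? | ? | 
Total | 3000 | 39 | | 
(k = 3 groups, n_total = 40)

df_between = 2, df_within = 37. MS_between = 674.0, MS_within = 44.65. F = 15.096, F_crit ≈ 3.252. Reject H₀.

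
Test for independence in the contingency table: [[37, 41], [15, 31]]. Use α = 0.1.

χ² = 2.613. df = 1, critical = 2.706. Fail to reject H₀. No evidence of dependence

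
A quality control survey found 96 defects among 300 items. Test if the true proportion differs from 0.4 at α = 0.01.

p̂ = 0.32, p₀ = 0.4. z = (p̂ - p₀)/√(p₀(1-p₀)/n) = -2.828. Critical: ±2.576. Reject H₀.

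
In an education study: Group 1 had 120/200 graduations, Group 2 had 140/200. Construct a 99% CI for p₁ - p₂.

p̂₁ = 0.6, p̂₂ = 0.7. Difference = -0.1. CI = (-0.222, 0.022)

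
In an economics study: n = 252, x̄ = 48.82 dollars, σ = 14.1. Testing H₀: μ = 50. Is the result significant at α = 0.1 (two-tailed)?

z = (48.82 - 50)/(14.1/√252) = -1.329. Since |z| ≤ 1.645, not significant at α = 0.1.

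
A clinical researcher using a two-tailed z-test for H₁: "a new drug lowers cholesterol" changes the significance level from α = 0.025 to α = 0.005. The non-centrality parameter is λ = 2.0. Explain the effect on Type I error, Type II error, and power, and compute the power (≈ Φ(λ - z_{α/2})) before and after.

Decreasing α from 0.025 to 0.005:
• Type I error rate decreases (α is the Type I rate by definition).
• Critical value moves from z_{α/2} = 2.241 to 2.807, so power = Φ(λ - z_{α/2}) goes from Φ(2.0 - 2.241) = 0.405 to Φ(2.0 - 2.807) = 0.21.
• Type II error rate β = 1 - power therefore increases (0.595 → 0.79).
Appropriate when false positives are costly — here, approving an ineffective drug — patients take a useless medication and may skip effective alternatives.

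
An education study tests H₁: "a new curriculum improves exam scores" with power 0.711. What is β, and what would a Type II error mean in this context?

β = 1 - power = 1 - 0.711 = 0.289. A Type II error is failing to reject H₀ when H₀ is false (false negative) — here, failing to conclude that a new curriculum improves exam scores when in fact it is true. Consequence: keeping the old curriculum when the new one would have helped students.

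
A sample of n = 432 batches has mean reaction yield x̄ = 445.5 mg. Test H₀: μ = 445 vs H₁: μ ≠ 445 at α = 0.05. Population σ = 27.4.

z = (x̄ - μ₀)/(σ/√n) = (445.5 - 445)/(27.4/√432) = 0.379. Critical value: ±1.96. Since |0.379| ≤ 1.96, Fail to reject H₀.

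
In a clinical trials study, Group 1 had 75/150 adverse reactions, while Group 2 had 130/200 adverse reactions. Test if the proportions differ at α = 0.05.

p̂₁ = 0.5, p̂₂ = 0.65, pooled p̂ = 0.586. z = -2.819. Critical: ±1.96. Reject H₀.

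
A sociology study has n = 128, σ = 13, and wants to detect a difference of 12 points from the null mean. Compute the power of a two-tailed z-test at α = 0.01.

SE = σ/√n = 13/√128 = 1.149. Non-centrality λ = d/SE = 12/1.149 = 10.443. Power ≈ Φ(λ - z_{α/2}) = Φ(10.443 - 2.576) = Φ(7.867) = 1.0.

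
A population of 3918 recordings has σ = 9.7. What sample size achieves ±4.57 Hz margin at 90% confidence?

Without FPC: n₀ = (1.645×9.7/4.57)² = 12.191. With FPC: n = n₀N/(n₀+N-1) = 12.2 → n = 13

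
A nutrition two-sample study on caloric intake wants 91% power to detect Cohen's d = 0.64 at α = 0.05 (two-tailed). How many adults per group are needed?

z_{α/2} = 1.96, z_β = Φ⁻¹(0.91) = 1.341. For medium effect (d = 0.64): n per group = 2(z_{α/2} + z_β)²/d² = 2(1.96 + 1.341)²/0.64² = 53.2 → 54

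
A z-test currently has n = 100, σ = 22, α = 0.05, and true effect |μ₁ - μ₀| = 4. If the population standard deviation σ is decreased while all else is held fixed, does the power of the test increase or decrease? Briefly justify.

Power increases: a smaller σ shrinks the standard error σ/√n, moving the sampling distribution under H₁ further from the critical value.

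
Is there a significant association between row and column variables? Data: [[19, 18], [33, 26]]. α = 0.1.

χ² = 0.192. df = 1, critical = 2.706. Fail to reject H₀. No evidence of dependence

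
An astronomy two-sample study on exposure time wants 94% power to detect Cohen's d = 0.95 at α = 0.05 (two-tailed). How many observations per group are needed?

z_{α/2} = 1.96, z_β = Φ⁻¹(0.94) = 1.555. For large effect (d = 0.95): n per group = 2(z_{α/2} + z_β)²/d² = 2(1.96 + 1.555)²/0.95² = 27.4 → 28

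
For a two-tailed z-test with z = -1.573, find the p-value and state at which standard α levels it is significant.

p = 2·P(Z > |-1.573|) = 2·(1 - Φ(1.573)) ≈ 0.1157. Not significant at any standard level.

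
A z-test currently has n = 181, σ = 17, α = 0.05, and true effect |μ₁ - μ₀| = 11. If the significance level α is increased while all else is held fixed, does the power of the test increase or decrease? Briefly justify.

Power increases: a larger α lowers the critical value, so more of the H₁ sampling distribution falls in the rejection region.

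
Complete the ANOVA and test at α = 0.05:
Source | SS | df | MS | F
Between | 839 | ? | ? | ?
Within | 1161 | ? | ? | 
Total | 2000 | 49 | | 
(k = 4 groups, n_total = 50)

df_between = 3, df_within = 46. MS_between = 279.67, MS_within = 25.24. F = 11.081, F_crit ≈ 2.807. Reject H₀.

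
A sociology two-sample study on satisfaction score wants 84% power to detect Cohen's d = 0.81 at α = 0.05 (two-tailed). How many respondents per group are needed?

z_{α/2} = 1.96, z_β = Φ⁻¹(0.84) = 0.994. For large effect (d = 0.81): n per group = 2(z_{α/2} + z_β)²/d² = 2(1.96 + 0.994)²/0.81² = 26.6 → 27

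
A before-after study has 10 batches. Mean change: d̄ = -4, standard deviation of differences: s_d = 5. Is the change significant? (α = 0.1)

t = d̄/(s_d/√n) = -4/(5/√10) = -2.53. df = 9, critical t = ±1.833. Reject H₀.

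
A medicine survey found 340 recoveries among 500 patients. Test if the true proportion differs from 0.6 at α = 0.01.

p̂ = 0.68, p₀ = 0.6. z = (p̂ - p₀)/√(p₀(1-p₀)/n) = 3.651. Critical: ±2.576. Reject H₀.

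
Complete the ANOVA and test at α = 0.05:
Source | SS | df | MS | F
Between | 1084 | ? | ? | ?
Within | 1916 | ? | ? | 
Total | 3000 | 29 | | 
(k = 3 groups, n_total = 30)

df_between = 2, df_within = 27. MS_between = 542.0, MS_within = 70.96. F = 7.638, F_crit ≈ 3.354. Reject H₀.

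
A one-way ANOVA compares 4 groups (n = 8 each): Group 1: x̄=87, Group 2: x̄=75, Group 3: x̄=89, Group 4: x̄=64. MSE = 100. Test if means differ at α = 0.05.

Grand mean = 78.75. SS_between = 3238.0, MS_between = 1079.33. F = 10.793, F_crit ≈ 2.947. Reject H₀.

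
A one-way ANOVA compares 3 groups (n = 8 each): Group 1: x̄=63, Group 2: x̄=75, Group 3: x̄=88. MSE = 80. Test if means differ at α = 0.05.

Grand mean = 75.33. SS_between = 2501.33, MS_between = 1250.67. F = 15.633, F_crit ≈ 3.467. Reject H₀.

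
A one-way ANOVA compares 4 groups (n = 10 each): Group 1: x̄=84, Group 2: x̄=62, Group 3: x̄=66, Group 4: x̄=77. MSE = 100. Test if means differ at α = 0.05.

Grand mean = 72.25. SS_between = 3047.5, MS_between = 1015.83. F = 10.158, F_crit ≈ 2.866. Reject H₀.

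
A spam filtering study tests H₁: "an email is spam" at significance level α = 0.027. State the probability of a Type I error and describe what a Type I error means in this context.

P(Type I error) = α = 0.027. A Type I error is rejecting H₀ when H₀ is actually true (false positive) — here, concluding that an email is spam when in fact this is not the case. Consequence: a legitimate email is sent to the spam folder and the user misses it.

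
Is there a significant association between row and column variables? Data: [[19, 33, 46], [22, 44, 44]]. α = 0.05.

χ² = 1.147. df = 2, critical = 5.991. Fail to reject H₀. No evidence of dependence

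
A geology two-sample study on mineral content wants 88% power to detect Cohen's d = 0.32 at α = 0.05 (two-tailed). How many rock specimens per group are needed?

z_{α/2} = 1.96, z_β = Φ⁻¹(0.88) = 1.175. For small effect (d = 0.32): n per group = 2(z_{α/2} + z_β)²/d² = 2(1.96 + 1.175)²/0.32² = 192.0 → 192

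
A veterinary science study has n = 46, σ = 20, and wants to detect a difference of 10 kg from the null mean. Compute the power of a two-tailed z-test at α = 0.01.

SE = σ/√n = 20/√46 = 2.949. Non-centrality λ = d/SE = 10/2.949 = 3.391. Power ≈ Φ(λ - z_{α/2}) = Φ(3.391 - 2.576) = Φ(0.815) = 0.793.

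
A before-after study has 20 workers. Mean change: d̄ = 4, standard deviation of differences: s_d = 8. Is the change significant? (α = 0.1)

t = d̄/(s_d/√n) = 4/(8/√20) = 2.236. df = 19, critical t = ±1.729. Reject H₀.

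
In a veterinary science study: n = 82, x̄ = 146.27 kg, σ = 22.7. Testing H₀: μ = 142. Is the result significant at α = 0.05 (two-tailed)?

z = (146.27 - 142)/(22.7/√82) = 1.703. Since |z| ≤ 1.96, not significant at α = 0.05.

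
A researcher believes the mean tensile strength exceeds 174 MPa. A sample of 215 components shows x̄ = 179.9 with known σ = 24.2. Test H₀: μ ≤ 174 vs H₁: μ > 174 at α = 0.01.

z = 3.575. Critical value: 2.33. Reject H₀.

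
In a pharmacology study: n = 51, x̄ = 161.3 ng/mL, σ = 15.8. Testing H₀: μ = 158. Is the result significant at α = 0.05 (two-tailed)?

z = (161.3 - 158)/(15.8/√51) = 1.492. Since |z| ≤ 1.96, not significant at α = 0.05.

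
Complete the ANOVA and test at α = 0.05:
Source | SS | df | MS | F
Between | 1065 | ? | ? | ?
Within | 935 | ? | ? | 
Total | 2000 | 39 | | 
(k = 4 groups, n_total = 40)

df_between = 3, df_within = 36. MS_between = 355.0, MS_within = 25.97. F = 13.668, F_crit ≈ 2.866. Reject H₀.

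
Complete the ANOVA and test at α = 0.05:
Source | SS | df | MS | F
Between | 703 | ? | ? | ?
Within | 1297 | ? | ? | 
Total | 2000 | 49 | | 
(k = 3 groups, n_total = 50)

df_between = 2, df_within = 47. MS_between = 351.5, MS_within = 27.6. F = 12.737, F_crit ≈ 3.195. Reject H₀.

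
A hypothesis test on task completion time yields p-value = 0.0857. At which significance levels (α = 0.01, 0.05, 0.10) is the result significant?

p = 0.0857. Significant at: α = 0.1.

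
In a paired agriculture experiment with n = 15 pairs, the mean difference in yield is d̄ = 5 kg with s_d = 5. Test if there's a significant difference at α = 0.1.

t = d̄/(s_d/√n) = 5/(5/√15) = 3.873. df = 14, critical t = ±1.761. Reject H₀.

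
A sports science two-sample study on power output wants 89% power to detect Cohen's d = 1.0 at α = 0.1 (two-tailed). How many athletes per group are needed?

z_{α/2} = 1.645, z_β = Φ⁻¹(0.89) = 1.227. For large effect (d = 1.0): n per group = 2(z_{α/2} + z_β)²/d² = 2(1.645 + 1.227)²/1.0² = 16.5 → 17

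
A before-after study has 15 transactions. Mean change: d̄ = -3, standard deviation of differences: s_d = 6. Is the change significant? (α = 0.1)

t = d̄/(s_d/√n) = -3/(6/√15) = -1.936. df = 14, critical t = ±1.761. Reject H₀.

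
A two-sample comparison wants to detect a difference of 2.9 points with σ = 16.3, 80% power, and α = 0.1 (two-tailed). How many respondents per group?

n per group = 2(z_α/2 + z_β)²σ²/d² = 2×(1.645 + 0.84)²×16.3²/2.9² = 390.2 → n = 391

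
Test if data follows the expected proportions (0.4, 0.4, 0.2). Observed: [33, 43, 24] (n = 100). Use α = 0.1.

Expected: [40.0, 40.0, 20.0]. χ² = 2.25. df = 2, critical = 4.605. Fail to reject H₀.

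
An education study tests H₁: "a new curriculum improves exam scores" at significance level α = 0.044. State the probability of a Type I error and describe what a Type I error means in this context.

P(Type I error) = α = 0.044. A Type I error is rejecting H₀ when H₀ is actually true (false positive) — here, concluding that a new curriculum improves exam scores when in fact this is not the case. Consequence: adopting a curriculum that gives no real benefit — disruption for nothing.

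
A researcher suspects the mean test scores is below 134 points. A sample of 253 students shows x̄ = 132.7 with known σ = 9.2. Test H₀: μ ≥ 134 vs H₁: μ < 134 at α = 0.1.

z = -2.248. Critical value: -1.28. Reject H₀.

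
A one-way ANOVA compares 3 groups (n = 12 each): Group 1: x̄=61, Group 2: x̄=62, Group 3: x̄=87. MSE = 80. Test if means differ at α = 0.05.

Grand mean = 70.0. SS_between = 5208.0, MS_between = 2604.0. F = 32.55, F_crit ≈ 3.285. Reject H₀.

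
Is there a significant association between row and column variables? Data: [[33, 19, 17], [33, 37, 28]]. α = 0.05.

χ² = 3.546. df = 2, critical = 5.991. Fail to reject H₀. No evidence of dependence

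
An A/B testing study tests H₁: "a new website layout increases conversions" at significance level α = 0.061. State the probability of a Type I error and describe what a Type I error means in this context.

P(Type I error) = α = 0.061. A Type I error is rejecting H₀ when H₀ is actually true (false positive) — here, concluding that a new website layout increases conversions when in fact this is not the case. Consequence: rolling out a layout that doesn't actually help — wasted engineering effort.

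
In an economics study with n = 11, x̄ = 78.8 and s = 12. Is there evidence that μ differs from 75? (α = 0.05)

t = (x̄ - μ₀)/(s/√n) = (78.8 - 75)/(12/√11) = 1.05. df = 10, critical t = ±2.228. Fail to reject H₀.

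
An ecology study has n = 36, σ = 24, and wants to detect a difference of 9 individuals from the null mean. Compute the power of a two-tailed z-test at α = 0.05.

SE = σ/√n = 24/√36 = 4.0. Non-centrality λ = d/SE = 9/4.0 = 2.25. Power ≈ Φ(λ - z_{α/2}) = Φ(2.25 - 1.96) = Φ(0.29) = 0.614.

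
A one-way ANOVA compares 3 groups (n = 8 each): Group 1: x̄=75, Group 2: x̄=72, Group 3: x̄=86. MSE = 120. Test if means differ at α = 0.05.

Grand mean = 77.67. SS_between = 869.33, MS_between = 434.67. F = 3.622, F_crit ≈ 3.467. Reject H₀.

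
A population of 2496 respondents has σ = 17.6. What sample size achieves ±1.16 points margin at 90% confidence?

Without FPC: n₀ = (1.645×17.6/1.16)² = 622.933. With FPC: n = n₀N/(n₀+N-1) = 498.7 → n = 499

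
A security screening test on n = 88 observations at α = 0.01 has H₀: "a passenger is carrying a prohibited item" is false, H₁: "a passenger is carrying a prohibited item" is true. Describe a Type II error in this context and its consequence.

Type II error: failing to reject H₀ when it is false — concluding that a passenger is carrying a prohibited item is not supported when in fact it is. Consequence: letting a prohibited item through — security breach.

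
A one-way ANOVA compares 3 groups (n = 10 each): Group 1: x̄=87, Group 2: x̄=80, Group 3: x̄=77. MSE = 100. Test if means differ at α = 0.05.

Grand mean = 81.33. SS_between = 526.67, MS_between = 263.33. F = 2.633, F_crit ≈ 3.354. Fail to reject H₀.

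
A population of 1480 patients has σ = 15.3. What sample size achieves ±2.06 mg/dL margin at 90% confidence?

Without FPC: n₀ = (1.645×15.3/2.06)² = 149.273. With FPC: n = n₀N/(n₀+N-1) = 135.7 → n = 136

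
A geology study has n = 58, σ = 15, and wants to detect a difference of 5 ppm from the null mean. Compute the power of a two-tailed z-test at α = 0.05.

SE = σ/√n = 15/√58 = 1.97. Non-centrality λ = d/SE = 5/1.97 = 2.539. Power ≈ Φ(λ - z_{α/2}) = Φ(2.539 - 1.96) = Φ(0.579) = 0.719.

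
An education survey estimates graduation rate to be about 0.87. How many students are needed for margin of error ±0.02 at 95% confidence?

n = z²p(1-p)/E² = 1.96²×0.87×0.13/0.02² = 1086.2 → n = 1087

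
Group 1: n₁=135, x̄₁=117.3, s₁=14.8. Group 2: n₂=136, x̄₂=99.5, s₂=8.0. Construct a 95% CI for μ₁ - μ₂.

Difference = 17.8. SE = √(14.8²/135 + 8.0²/136) = 1.447. CI = (14.96, 20.64)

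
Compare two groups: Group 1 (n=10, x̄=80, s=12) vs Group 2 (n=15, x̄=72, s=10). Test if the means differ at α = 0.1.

Pooled sp = 10.83. t = 1.81, df = 23. Critical t = ±1.714. Reject H₀.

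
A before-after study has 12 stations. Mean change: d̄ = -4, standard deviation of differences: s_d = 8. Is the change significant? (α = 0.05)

t = d̄/(s_d/√n) = -4/(8/√12) = -1.732. df = 11, critical t = ±2.201. Fail to reject H₀.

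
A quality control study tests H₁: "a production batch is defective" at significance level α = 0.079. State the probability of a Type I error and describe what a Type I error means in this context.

P(Type I error) = α = 0.079. A Type I error is rejecting H₀ when H₀ is actually true (false positive) — here, concluding that a production batch is defective when in fact this is not the case. Consequence: scrapping a good batch — wasted material and cost for no reason.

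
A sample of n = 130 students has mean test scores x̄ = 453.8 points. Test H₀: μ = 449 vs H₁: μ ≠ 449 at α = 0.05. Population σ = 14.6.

z = (x̄ - μ₀)/(σ/√n) = (453.8 - 449)/(14.6/√130) = 3.749. Critical value: ±1.96. Since |3.749| > 1.96, Reject H₀.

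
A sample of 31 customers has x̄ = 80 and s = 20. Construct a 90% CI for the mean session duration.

CI = x̄ ± t*(s/√n) = 80 ± 1.697(20/√31) = (73.9, 86.1)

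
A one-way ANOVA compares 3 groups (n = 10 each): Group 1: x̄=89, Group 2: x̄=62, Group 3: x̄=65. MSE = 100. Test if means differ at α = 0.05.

Grand mean = 72.0. SS_between = 4380.0, MS_between = 2190.0. F = 21.9, F_crit ≈ 3.354. Reject H₀.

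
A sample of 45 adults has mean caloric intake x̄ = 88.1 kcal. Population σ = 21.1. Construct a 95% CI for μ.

CI = x̄ ± z*(σ/√n) = 88.1 ± 1.96(21.1/√45) = 88.1 ± 6.16 = (81.94, 94.26)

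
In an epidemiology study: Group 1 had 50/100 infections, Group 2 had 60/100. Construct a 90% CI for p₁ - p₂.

p̂₁ = 0.5, p̂₂ = 0.6. Difference = -0.1. CI = (-0.215, 0.015)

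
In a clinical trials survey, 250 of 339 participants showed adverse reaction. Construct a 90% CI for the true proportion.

p̂ = 0.737. CI = p̂ ± z*√(p̂(1-p̂)/n) = (0.698, 0.777)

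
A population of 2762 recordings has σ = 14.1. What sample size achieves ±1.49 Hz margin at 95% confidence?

Without FPC: n₀ = (1.96×14.1/1.49)² = 344.015. With FPC: n = n₀N/(n₀+N-1) = 306.01 → n = 307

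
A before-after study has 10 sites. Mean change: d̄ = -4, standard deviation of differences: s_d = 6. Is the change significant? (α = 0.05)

t = d̄/(s_d/√n) = -4/(6/√10) = -2.108. df = 9, critical t = ±2.262. Fail to reject H₀.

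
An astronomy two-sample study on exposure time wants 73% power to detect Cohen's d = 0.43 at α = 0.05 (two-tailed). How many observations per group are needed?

z_{α/2} = 1.96, z_β = Φ⁻¹(0.73) = 0.613. For small effect (d = 0.43): n per group = 2(z_{α/2} + z_β)²/d² = 2(1.96 + 0.613)²/0.43² = 71.6 → 72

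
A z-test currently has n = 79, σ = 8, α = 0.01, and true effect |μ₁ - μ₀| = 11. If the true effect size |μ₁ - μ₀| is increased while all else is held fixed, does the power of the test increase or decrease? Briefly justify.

Power increases: a larger true effect increases the non-centrality λ = |μ₁ - μ₀|/(σ/√n).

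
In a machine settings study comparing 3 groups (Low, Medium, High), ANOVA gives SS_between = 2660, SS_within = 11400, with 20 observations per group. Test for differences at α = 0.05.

df_between = 2, df_within = 57. F = MS_between/MS_within = 1330.0/200.0 = 6.65. F_crit ≈ 3.159. Reject H₀. At least one mean differs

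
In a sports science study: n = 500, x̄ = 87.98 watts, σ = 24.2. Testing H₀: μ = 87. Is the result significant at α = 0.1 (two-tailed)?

z = (87.98 - 87)/(24.2/√500) = 0.906. Since |z| ≤ 1.645, not significant at α = 0.1.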